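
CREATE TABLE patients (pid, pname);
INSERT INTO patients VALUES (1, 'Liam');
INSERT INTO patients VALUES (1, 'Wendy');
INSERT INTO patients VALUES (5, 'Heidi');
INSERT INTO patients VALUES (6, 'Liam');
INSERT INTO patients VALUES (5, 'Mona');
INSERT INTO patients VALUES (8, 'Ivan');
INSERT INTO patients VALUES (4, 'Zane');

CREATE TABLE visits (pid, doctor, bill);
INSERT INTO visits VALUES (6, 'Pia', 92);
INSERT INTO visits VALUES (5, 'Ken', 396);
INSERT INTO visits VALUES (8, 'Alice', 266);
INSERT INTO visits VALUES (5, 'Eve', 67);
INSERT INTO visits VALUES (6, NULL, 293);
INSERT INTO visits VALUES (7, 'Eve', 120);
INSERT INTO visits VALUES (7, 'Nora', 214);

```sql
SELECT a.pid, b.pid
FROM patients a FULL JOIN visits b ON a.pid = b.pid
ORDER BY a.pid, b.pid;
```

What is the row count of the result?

FULL OUTER JOIN keeps every row from both sides; unmatched rows get NULL for the other side's columns.
Matching on a.pid = b.pid.
Matched pairs: 7; unmatched a rows kept: 3; unmatched b rows kept: 2.
Total: 7 matched + 5 padded = 12 rows.

12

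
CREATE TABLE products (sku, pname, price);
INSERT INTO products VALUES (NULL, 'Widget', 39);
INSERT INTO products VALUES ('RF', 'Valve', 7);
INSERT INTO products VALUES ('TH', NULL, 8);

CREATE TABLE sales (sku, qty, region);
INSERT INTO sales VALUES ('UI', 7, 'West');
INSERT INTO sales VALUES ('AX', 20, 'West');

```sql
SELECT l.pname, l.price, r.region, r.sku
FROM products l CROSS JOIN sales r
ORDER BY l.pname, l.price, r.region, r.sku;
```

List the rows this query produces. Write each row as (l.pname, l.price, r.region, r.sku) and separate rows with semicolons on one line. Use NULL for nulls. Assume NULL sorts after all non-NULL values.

CROSS JOIN pairs every row of `products` with every row of `sales`: 3 × 2 = 6 rows.

(Valve, 7, West, AX); (Valve, 7, West, UI); (Widget, 39, West, AX); (Widget, 39, West, UI); (NULL, 8, West, AX); (NULL, 8, West, UI)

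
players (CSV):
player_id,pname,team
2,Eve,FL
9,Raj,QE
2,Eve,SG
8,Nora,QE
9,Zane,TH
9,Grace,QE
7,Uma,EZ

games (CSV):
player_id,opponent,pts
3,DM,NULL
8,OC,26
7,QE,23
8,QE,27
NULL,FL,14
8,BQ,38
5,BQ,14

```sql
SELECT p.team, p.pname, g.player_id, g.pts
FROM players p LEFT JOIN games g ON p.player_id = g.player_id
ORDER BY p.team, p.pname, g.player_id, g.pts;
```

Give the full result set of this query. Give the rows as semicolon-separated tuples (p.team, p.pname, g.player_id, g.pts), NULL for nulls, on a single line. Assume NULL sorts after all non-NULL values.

(EZ, Uma, 7, 23); (FL, Eve, NULL, NULL); (QE, Grace, NULL, NULL); (QE, Nora, 8, 26); (QE, Nora, 8, 27); (QE, Nora, 8, 38); (QE, Raj, NULL, NULL); (SG, Eve, NULL, NULL); (TH, Zane, NULL, NULL)

LEFT JOIN keeps every row from `players`; unmatched rows get NULL for `games`'s columns.
Matching on p.player_id = g.player_id. A NULL in a compared column never satisfies the condition.
- player_id=2: no g row matches, row kept with g columns NULL.
- player_id=9: no g row matches, row kept with g columns NULL.
- player_id=2: no g row matches, row kept with g columns NULL.
- player_id=8: 3 matching g row(s), so 3 row(s) emitted.
- player_id=9: no g row matches, row kept with g columns NULL.
- player_id=9: no g row matches, row kept with g columns NULL.
- player_id=7: 1 matching g row(s), so 1 row(s) emitted.
After projecting and ordering:
p.team | p.pname | g.player_id | g.pts
EZ | Uma | 7 | 23
FL | Eve | NULL | NULL
QE | Grace | NULL | NULL
QE | Nora | 8 | 26
QE | Nora | 8 | 27
QE | Nora | 8 | 38
QE | Raj | NULL | NULL
SG | Eve | NULL | NULL
TH | Zane | NULL | NULL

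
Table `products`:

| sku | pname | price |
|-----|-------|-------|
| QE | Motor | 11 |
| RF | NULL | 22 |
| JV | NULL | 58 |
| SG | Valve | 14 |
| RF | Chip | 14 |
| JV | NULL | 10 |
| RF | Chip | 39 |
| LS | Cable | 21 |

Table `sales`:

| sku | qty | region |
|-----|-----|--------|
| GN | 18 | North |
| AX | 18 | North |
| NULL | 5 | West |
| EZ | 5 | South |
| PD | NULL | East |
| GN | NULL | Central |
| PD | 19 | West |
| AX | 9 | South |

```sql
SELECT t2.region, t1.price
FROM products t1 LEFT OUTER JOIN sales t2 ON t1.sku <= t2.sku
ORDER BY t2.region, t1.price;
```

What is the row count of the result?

LEFT JOIN keeps every row from `products`; unmatched rows get NULL for `sales`'s columns.
Matching on t1.sku <= t2.sku. A NULL in a compared column never satisfies the condition.
Matched pairs: 6; unmatched t1 rows kept: 5.
Total: 6 matched + 5 padded = 11 rows.

11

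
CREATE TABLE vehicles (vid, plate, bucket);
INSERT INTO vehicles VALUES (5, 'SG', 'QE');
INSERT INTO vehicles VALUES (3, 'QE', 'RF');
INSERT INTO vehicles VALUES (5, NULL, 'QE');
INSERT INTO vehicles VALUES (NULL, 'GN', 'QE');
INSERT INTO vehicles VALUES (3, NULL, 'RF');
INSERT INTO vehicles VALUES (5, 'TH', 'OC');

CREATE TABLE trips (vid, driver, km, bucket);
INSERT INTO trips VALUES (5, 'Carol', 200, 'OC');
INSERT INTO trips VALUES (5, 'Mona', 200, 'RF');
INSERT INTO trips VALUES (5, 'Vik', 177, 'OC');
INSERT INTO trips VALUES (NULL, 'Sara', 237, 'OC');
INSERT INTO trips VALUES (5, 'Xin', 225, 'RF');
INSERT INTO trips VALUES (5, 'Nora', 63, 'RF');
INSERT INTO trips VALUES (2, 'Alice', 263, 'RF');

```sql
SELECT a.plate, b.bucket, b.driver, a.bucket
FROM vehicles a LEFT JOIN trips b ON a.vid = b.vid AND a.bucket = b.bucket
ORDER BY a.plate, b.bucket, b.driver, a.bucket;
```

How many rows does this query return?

LEFT JOIN keeps every row from `vehicles`; unmatched rows get NULL for `trips`'s columns.
Matching on a.vid = b.vid AND a.bucket = b.bucket. A NULL in a compared column never satisfies the condition.
- a (vid=5, bucket=QE) has no partner → padded with NULL.
- a (vid=3, bucket=RF) has no partner → padded with NULL.
- a (vid=5, bucket=QE) has no partner → padded with NULL.
- a (vid=NULL, bucket=QE) has no partner → padded with NULL.
- a (vid=3, bucket=RF) has no partner → padded with NULL.
- a (vid=5, bucket=OC) pairs with 2 row(s) of b.
Total: 2 matched + 5 padded = 7 rows.

7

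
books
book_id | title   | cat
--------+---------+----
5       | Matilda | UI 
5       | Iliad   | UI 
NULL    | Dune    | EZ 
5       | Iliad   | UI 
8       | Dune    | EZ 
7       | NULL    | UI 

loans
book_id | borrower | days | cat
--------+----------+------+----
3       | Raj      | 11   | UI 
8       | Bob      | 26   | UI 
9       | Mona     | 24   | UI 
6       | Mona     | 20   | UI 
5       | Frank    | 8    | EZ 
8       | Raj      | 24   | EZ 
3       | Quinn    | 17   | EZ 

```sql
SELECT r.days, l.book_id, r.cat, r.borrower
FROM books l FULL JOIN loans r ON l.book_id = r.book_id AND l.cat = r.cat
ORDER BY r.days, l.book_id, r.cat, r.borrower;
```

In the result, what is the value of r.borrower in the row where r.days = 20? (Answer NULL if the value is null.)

Mona

FULL OUTER JOIN keeps every row from both sides; unmatched rows get NULL for the other side's columns.
Matching on l.book_id = r.book_id AND l.cat = r.cat. A NULL in a compared column never satisfies the condition.
Matched pairs: 1; unmatched l rows kept: 5; unmatched r rows kept: 6.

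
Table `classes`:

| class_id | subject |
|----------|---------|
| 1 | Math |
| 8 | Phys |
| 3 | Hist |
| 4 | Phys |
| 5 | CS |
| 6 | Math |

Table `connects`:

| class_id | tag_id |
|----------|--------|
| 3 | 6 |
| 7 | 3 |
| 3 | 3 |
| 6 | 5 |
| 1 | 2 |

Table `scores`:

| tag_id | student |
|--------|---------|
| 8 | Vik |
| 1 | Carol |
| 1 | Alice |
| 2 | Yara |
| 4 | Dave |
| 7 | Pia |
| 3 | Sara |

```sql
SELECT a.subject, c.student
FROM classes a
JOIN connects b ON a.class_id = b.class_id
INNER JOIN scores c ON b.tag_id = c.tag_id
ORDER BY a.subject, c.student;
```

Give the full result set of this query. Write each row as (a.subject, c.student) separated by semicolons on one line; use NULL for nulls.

(Hist, Sara); (Math, Yara)

Step 1 — a INNER JOIN b on class_id → 4 row(s).
Then INNER JOIN `scores c` on tag_id: keep only rows whose b.tag_id appears in c.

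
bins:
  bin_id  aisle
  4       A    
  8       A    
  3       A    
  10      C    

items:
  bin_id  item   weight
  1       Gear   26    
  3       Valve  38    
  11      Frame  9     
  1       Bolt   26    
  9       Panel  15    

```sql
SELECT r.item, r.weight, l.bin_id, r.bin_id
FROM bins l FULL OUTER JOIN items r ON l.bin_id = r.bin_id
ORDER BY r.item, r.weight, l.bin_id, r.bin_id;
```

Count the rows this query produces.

8

FULL OUTER JOIN keeps every row from both sides; unmatched rows get NULL for the other side's columns.
Matching on l.bin_id = r.bin_id.
Matched pairs: 1; unmatched l rows kept: 3; unmatched r rows kept: 4.
Total: 1 matched + 7 padded = 8 rows.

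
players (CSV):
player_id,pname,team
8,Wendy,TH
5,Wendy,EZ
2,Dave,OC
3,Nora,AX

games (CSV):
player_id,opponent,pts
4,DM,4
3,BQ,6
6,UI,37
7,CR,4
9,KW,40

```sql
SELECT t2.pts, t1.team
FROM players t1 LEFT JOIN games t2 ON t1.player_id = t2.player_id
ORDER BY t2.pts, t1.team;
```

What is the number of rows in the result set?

LEFT JOIN keeps every row from `players`; unmatched rows get NULL for `games`'s columns.
Matching on t1.player_id = t2.player_id.
- t1[0] player_id=8 → no match; kept with NULLs on the t2 side.
- t1[1] player_id=5 → no match; kept with NULLs on the t2 side.
- t1[2] player_id=2 → no match; kept with NULLs on the t2 side.
- t1[3] player_id=3 → 1 match(es) in t2 → 1 row(s).
Total: 1 matched + 3 padded = 4 rows.

4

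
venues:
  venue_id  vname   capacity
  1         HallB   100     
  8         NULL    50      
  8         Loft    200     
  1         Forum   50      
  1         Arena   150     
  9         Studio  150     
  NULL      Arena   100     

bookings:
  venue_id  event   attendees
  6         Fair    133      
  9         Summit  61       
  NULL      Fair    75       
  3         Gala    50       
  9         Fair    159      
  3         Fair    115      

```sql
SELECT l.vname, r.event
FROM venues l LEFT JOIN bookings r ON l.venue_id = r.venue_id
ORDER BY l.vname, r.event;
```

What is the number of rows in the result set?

LEFT JOIN keeps every row from `venues`; unmatched rows get NULL for `bookings`'s columns.
Matching on l.venue_id = r.venue_id. A NULL in a compared column never satisfies the condition.
- l[0] venue_id=1 → no match; kept with NULLs on the r side.
- l[1] venue_id=8 → no match; kept with NULLs on the r side.
- l[2] venue_id=8 → no match; kept with NULLs on the r side.
- l[3] venue_id=1 → no match; kept with NULLs on the r side.
- l[4] venue_id=1 → no match; kept with NULLs on the r side.
- l[5] venue_id=9 → 2 match(es) in r → 2 row(s).
- l[6] venue_id=NULL → no match; kept with NULLs on the r side.
Total: 2 matched + 6 padded = 8 rows.

8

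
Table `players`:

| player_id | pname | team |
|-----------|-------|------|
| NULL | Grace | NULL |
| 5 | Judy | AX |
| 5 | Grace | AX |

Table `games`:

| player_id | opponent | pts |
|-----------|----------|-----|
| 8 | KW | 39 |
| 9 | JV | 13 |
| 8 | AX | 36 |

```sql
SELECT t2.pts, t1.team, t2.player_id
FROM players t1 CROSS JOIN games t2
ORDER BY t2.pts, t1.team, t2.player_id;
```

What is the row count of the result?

CROSS JOIN pairs every row of `players` with every row of `games`: 3 × 3 = 9 rows.

9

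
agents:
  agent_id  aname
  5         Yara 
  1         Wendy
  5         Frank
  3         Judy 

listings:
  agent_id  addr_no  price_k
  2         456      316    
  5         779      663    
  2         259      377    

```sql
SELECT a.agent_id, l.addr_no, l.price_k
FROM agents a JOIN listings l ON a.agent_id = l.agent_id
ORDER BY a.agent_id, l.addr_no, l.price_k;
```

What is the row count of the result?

2

INNER JOIN keeps only pairs where the ON condition holds.
Matching on a.agent_id = l.agent_id.
Matched pairs: 2.
Total: 2 rows.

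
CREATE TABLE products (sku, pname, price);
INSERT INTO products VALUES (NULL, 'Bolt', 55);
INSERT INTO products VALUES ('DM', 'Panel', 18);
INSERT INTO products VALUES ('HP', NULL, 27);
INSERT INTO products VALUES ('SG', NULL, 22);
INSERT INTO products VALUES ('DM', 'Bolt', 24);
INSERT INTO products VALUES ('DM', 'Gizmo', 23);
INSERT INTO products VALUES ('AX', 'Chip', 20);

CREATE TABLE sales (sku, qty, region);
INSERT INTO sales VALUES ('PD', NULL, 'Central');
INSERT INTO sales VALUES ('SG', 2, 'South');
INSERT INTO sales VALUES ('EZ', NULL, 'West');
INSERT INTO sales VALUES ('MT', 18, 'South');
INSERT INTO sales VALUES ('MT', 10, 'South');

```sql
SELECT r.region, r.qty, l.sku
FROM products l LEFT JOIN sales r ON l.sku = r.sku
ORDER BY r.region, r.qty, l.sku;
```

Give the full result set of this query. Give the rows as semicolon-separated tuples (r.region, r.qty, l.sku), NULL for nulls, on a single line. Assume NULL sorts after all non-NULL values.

(South, 2, SG); (NULL, NULL, AX); (NULL, NULL, DM); (NULL, NULL, DM); (NULL, NULL, DM); (NULL, NULL, HP); (NULL, NULL, NULL)

LEFT JOIN keeps every row from `products`; unmatched rows get NULL for `sales`'s columns.
Matching on l.sku = r.sku. A NULL in a compared column never satisfies the condition.
- l row (sku=NULL): no match → kept, r columns NULL.
- l row (sku=DM): no match → kept, r columns NULL.
- l row (sku=HP): no match → kept, r columns NULL.
- l row (sku=SG): matches 1 r row(s) → 1 output row(s).
- l row (sku=DM): no match → kept, r columns NULL.
- l row (sku=DM): no match → kept, r columns NULL.
- l row (sku=AX): no match → kept, r columns NULL.
After projecting and ordering:
r.region | r.qty | l.sku
South | 2 | SG
NULL | NULL | AX
NULL | NULL | DM
NULL | NULL | DM
NULL | NULL | DM
NULL | NULL | HP
NULL | NULL | NULL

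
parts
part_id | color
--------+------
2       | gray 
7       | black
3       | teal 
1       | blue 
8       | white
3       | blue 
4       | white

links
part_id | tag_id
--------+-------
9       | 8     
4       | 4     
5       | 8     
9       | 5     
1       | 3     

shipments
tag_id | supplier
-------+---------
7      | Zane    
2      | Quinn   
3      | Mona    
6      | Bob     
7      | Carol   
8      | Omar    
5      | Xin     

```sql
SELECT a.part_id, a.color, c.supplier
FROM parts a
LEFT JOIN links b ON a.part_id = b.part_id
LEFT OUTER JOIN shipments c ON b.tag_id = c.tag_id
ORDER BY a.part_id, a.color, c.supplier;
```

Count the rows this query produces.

7

Evaluate left to right. First `parts a LEFT JOIN links b` on part_id: 7 row(s).
Then LEFT JOIN `shipments c` on tag_id: each of those 7 rows is kept; rows whose b.tag_id has no match in c get NULL for c's columns.
Result: 7 row(s).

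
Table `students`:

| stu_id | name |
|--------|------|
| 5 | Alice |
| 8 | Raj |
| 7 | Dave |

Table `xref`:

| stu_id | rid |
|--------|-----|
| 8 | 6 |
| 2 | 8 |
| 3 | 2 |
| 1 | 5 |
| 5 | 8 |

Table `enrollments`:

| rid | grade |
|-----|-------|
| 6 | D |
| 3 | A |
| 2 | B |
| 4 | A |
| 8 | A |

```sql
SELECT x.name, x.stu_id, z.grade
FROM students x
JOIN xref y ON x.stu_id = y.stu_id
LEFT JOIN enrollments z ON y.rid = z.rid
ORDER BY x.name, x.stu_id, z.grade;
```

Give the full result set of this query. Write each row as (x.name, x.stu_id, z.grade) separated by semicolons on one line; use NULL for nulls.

Step 1 — x INNER JOIN y on stu_id → 2 row(s).
Then LEFT JOIN `enrollments z` on rid: each of those 2 rows is kept; rows whose y.rid has no match in z get NULL for z's columns.

(Alice, 5, A); (Raj, 8, D)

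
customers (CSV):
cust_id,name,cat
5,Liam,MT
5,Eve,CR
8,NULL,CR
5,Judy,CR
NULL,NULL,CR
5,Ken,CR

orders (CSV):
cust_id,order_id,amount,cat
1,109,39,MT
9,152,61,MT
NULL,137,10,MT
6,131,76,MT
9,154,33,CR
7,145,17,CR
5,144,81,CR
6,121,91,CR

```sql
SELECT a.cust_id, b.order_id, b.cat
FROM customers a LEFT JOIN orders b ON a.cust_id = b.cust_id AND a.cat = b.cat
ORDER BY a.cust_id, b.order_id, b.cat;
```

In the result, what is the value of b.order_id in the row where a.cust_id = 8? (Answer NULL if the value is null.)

LEFT JOIN keeps every row from `customers`; unmatched rows get NULL for `orders`'s columns.
Matching on a.cust_id = b.cust_id AND a.cat = b.cat. A NULL in a compared column never satisfies the condition.
- cust_id=5, cat=MT: no b row matches, row kept with b columns NULL.
- cust_id=5, cat=CR: 1 matching b row(s), so 1 row(s) emitted.
- cust_id=8, cat=CR: no b row matches, row kept with b columns NULL.
- cust_id=5, cat=CR: 1 matching b row(s), so 1 row(s) emitted.
- cust_id=NULL, cat=CR: no b row matches, row kept with b columns NULL.
- cust_id=5, cat=CR: 1 matching b row(s), so 1 row(s) emitted.

NULL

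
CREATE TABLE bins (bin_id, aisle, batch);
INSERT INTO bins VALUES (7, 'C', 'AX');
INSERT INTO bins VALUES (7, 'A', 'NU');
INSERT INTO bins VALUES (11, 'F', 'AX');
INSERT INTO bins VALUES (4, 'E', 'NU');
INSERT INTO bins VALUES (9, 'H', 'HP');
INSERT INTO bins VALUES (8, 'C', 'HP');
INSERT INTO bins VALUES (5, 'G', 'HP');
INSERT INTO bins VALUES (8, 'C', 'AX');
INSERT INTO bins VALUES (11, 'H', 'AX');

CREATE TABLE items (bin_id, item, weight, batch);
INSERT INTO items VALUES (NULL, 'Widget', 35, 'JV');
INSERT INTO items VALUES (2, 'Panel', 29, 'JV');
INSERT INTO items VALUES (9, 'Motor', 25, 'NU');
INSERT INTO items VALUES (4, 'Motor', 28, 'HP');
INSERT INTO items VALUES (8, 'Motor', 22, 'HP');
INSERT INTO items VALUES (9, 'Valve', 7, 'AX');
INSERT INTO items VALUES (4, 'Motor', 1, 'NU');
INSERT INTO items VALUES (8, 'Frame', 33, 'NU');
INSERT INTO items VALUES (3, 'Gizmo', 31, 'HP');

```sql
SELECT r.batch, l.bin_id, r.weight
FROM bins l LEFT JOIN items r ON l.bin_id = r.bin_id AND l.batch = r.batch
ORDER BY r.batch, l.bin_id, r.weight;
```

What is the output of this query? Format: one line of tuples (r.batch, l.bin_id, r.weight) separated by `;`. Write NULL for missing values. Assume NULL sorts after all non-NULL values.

(HP, 8, 22); (NU, 4, 1); (NULL, 5, NULL); (NULL, 7, NULL); (NULL, 7, NULL); (NULL, 8, NULL); (NULL, 9, NULL); (NULL, 11, NULL); (NULL, 11, NULL)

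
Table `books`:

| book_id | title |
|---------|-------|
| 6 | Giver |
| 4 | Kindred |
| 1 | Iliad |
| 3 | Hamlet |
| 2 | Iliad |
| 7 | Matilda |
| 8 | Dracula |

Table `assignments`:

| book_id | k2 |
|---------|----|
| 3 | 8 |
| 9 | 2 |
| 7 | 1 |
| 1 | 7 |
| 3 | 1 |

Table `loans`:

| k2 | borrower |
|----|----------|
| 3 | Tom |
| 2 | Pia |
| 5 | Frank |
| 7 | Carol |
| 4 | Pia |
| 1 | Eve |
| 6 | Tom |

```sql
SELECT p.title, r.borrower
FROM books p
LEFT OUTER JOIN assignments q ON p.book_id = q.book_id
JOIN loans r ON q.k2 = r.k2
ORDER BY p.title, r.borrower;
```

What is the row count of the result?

Step 1 — p LEFT JOIN q on book_id → 8 row(s).
Then INNER JOIN `loans r` on k2: keep only rows whose q.k2 appears in r.
Result: 3 row(s).

3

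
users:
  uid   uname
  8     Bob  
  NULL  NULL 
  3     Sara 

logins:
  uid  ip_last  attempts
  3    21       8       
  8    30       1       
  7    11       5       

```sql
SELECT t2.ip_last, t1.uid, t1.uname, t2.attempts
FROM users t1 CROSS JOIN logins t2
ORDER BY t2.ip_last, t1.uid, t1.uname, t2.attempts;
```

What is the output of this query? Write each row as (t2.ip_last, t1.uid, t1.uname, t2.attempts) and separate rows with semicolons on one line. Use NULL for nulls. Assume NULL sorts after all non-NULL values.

CROSS JOIN pairs every row of `users` with every row of `logins`: 3 × 3 = 9 rows.
After projecting and ordering:
t2.ip_last | t1.uid | t1.uname | t2.attempts
11 | 3 | Sara | 5
11 | 8 | Bob | 5
11 | NULL | NULL | 5
21 | 3 | Sara | 8
21 | 8 | Bob | 8
21 | NULL | NULL | 8
30 | 3 | Sara | 1
30 | 8 | Bob | 1
30 | NULL | NULL | 1

(11, 3, Sara, 5); (11, 8, Bob, 5); (11, NULL, NULL, 5); (21, 3, Sara, 8); (21, 8, Bob, 8); (21, NULL, NULL, 8); (30, 3, Sara, 1); (30, 8, Bob, 1); (30, NULL, NULL, 1)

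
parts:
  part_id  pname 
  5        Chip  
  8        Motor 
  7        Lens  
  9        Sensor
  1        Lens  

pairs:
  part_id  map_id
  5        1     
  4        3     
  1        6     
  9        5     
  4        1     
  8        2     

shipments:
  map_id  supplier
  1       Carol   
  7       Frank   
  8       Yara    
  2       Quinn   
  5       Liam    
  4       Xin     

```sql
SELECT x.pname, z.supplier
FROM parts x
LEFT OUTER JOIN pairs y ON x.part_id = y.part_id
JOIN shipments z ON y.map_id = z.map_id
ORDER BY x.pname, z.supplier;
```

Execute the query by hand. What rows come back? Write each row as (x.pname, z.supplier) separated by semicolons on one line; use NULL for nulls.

(Chip, Carol); (Motor, Quinn); (Sensor, Liam)

Joins associate left-to-right: parts LEFT JOIN pairs on part_id gives 5 intermediate row(s).
Then INNER JOIN `shipments z` on map_id: keep only rows whose y.map_id appears in z.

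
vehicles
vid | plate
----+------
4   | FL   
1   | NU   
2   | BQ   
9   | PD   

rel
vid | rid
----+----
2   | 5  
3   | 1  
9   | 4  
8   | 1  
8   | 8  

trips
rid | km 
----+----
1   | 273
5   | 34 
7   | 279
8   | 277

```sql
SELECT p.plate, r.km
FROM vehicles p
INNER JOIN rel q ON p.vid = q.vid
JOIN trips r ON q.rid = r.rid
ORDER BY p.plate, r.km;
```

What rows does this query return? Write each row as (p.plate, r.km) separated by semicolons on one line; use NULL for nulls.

(BQ, 34)

Evaluate left to right. First `vehicles p INNER JOIN rel q` on vid: 2 row(s).
Then INNER JOIN `trips r` on rid: keep only rows whose q.rid appears in r.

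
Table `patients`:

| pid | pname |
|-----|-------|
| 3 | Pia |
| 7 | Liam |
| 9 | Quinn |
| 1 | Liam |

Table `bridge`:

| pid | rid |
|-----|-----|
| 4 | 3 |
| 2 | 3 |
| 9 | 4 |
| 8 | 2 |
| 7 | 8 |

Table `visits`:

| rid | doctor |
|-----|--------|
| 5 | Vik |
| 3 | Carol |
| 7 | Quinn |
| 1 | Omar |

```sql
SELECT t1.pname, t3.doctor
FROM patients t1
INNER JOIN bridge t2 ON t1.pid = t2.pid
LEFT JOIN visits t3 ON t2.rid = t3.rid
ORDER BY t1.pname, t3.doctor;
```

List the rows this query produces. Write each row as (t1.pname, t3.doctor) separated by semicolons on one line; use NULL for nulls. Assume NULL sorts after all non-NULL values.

(Liam, NULL); (Quinn, NULL)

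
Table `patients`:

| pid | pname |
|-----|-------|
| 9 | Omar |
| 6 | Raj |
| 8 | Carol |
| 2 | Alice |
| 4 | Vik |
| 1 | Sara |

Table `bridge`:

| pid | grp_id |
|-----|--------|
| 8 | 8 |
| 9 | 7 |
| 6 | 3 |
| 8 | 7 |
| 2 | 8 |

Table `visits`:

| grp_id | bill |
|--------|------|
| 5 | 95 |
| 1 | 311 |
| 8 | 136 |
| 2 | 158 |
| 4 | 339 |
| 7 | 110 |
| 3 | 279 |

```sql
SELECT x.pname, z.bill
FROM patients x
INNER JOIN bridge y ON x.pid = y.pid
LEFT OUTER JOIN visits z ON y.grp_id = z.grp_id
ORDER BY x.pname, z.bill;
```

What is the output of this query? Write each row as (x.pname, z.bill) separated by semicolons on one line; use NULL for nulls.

Step 1 — x INNER JOIN y on pid → 5 row(s).
Then LEFT JOIN `visits z` on grp_id: each of those 5 rows is kept; rows whose y.grp_id has no match in z get NULL for z's columns.

(Alice, 136); (Carol, 110); (Carol, 136); (Omar, 110); (Raj, 279)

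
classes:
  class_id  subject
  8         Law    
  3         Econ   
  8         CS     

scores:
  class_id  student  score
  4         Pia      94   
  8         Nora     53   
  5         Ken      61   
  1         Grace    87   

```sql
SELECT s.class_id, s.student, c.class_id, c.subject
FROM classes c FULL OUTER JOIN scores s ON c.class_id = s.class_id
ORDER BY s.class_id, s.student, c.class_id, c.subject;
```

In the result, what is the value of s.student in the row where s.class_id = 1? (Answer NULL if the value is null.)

FULL OUTER JOIN keeps every row from both sides; unmatched rows get NULL for the other side's columns.
Matching on c.class_id = s.class_id.
- c[0] class_id=8 → 1 match(es) in s → 1 row(s).
- c[1] class_id=3 → no match; kept with NULLs on the s side.
- c[2] class_id=8 → 1 match(es) in s → 1 row(s).
- plus 3 unmatched s row(s), each kept with NULL c columns.

Grace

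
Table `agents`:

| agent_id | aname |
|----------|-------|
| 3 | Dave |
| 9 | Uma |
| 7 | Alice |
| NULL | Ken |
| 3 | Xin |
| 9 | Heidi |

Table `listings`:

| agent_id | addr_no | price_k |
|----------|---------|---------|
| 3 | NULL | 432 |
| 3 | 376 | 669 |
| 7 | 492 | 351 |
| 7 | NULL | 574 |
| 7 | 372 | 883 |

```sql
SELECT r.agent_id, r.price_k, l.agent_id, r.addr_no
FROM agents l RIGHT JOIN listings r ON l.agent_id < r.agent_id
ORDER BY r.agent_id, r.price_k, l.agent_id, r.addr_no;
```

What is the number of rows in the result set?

8

RIGHT JOIN keeps every row from `listings`; unmatched rows get NULL for `agents`'s columns.
Matching on l.agent_id < r.agent_id. A NULL in a compared column never satisfies the condition.
- l[0] agent_id=3 → 3 match(es) in r → 3 row(s).
- l[1] agent_id=9 → no match.
- l[2] agent_id=7 → no match.
- l[3] agent_id=NULL → no match.
- l[4] agent_id=3 → 3 match(es) in r → 3 row(s).
- l[5] agent_id=9 → no match.
- 2 r row(s) had no l match → kept, l columns NULL.
Total: 6 matched + 2 padded = 8 rows.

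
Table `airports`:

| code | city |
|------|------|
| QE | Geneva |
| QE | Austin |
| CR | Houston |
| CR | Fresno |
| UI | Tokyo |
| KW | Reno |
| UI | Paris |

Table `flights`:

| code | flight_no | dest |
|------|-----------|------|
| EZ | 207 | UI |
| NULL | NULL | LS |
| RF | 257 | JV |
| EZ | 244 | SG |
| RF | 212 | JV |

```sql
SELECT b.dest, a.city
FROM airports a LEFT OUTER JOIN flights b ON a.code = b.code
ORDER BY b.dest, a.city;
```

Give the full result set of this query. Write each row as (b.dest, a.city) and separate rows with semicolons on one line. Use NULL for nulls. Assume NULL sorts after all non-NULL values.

LEFT JOIN keeps every row from `airports`; unmatched rows get NULL for `flights`'s columns.
Matching on a.code = b.code. A NULL in a compared column never satisfies the condition.
- a[0] code=QE → no match; kept with NULLs on the b side.
- a[1] code=QE → no match; kept with NULLs on the b side.
- a[2] code=CR → no match; kept with NULLs on the b side.
- a[3] code=CR → no match; kept with NULLs on the b side.
- a[4] code=UI → no match; kept with NULLs on the b side.
- a[5] code=KW → no match; kept with NULLs on the b side.
- a[6] code=UI → no match; kept with NULLs on the b side.
After projecting and ordering:
b.dest | a.city
NULL | Austin
NULL | Fresno
NULL | Geneva
NULL | Houston
NULL | Paris
NULL | Reno
NULL | Tokyo

(NULL, Austin); (NULL, Fresno); (NULL, Geneva); (NULL, Houston); (NULL, Paris); (NULL, Reno); (NULL, Tokyo)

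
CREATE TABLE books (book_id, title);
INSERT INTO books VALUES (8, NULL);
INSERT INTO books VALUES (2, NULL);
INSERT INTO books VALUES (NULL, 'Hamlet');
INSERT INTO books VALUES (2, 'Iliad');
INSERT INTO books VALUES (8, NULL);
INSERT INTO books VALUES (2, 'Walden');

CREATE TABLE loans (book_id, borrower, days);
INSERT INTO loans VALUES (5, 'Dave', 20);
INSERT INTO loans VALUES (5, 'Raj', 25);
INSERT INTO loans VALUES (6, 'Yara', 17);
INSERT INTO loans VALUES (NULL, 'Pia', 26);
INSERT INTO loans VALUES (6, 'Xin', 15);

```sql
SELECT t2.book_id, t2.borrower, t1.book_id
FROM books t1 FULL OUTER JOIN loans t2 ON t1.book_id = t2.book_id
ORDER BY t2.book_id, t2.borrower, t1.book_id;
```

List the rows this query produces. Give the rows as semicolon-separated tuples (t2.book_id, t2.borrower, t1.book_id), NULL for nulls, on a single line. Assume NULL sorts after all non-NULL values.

FULL OUTER JOIN keeps every row from both sides; unmatched rows get NULL for the other side's columns.
Matching on t1.book_id = t2.book_id. A NULL in a compared column never satisfies the condition.
Matched pairs: 0; unmatched t1 rows kept: 6; unmatched t2 rows kept: 5.

(5, Dave, NULL); (5, Raj, NULL); (6, Xin, NULL); (6, Yara, NULL); (NULL, Pia, NULL); (NULL, NULL, 2); (NULL, NULL, 2); (NULL, NULL, 2); (NULL, NULL, 8); (NULL, NULL, 8); (NULL, NULL, NULL)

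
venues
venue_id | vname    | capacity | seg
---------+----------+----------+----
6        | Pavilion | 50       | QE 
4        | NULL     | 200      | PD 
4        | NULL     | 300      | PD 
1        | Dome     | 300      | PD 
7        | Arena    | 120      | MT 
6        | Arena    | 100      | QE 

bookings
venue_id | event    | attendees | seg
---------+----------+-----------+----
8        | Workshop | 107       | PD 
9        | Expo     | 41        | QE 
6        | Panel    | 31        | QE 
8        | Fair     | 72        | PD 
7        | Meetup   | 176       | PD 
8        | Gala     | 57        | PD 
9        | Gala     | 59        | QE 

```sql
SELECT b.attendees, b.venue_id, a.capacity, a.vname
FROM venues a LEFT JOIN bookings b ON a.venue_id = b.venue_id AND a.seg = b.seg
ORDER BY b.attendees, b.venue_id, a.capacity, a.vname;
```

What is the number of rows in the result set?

6

LEFT JOIN keeps every row from `venues`; unmatched rows get NULL for `bookings`'s columns.
Matching on a.venue_id = b.venue_id AND a.seg = b.seg.
- a row (venue_id=6, seg=QE): matches 1 b row(s) → 1 output row(s).
- a row (venue_id=4, seg=PD): no match → kept, b columns NULL.
- a row (venue_id=4, seg=PD): no match → kept, b columns NULL.
- a row (venue_id=1, seg=PD): no match → kept, b columns NULL.
- a row (venue_id=7, seg=MT): no match → kept, b columns NULL.
- a row (venue_id=6, seg=QE): matches 1 b row(s) → 1 output row(s).
Total: 2 matched + 4 padded = 6 rows.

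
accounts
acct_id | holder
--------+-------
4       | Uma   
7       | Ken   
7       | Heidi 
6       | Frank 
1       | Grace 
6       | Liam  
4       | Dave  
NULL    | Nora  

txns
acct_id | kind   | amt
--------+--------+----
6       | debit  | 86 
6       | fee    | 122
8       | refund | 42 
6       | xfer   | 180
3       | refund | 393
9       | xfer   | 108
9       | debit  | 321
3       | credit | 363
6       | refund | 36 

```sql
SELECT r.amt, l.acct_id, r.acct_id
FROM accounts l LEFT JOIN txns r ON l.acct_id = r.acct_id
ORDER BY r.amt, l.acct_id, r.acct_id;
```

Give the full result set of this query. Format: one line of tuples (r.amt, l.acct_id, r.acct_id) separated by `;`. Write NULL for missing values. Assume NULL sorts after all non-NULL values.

LEFT JOIN keeps every row from `accounts`; unmatched rows get NULL for `txns`'s columns.
Matching on l.acct_id = r.acct_id. A NULL in a compared column never satisfies the condition.
- l[0] acct_id=4 → no match; kept with NULLs on the r side.
- l[1] acct_id=7 → no match; kept with NULLs on the r side.
- l[2] acct_id=7 → no match; kept with NULLs on the r side.
- l[3] acct_id=6 → 4 match(es) in r → 4 row(s).
- l[4] acct_id=1 → no match; kept with NULLs on the r side.
- l[5] acct_id=6 → 4 match(es) in r → 4 row(s).
- l[6] acct_id=4 → no match; kept with NULLs on the r side.
- l[7] acct_id=NULL → no match; kept with NULLs on the r side.

(36, 6, 6); (36, 6, 6); (86, 6, 6); (86, 6, 6); (122, 6, 6); (122, 6, 6); (180, 6, 6); (180, 6, 6); (NULL, 1, NULL); (NULL, 4, NULL); (NULL, 4, NULL); (NULL, 7, NULL); (NULL, 7, NULL); (NULL, NULL, NULL)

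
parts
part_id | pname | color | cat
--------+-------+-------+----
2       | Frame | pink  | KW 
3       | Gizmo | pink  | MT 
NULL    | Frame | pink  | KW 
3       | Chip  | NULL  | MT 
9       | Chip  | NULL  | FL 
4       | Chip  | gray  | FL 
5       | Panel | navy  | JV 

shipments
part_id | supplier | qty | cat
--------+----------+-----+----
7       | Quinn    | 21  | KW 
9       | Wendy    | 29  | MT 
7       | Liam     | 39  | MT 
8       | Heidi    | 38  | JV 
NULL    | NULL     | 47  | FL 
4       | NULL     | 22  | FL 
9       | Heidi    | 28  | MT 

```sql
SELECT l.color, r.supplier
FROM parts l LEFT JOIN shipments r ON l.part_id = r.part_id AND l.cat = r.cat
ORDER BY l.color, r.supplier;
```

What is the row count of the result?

7

LEFT JOIN keeps every row from `parts`; unmatched rows get NULL for `shipments`'s columns.
Matching on l.part_id = r.part_id AND l.cat = r.cat. A NULL in a compared column never satisfies the condition.
Matched pairs: 1; unmatched l rows kept: 6.
Total: 1 matched + 6 padded = 7 rows.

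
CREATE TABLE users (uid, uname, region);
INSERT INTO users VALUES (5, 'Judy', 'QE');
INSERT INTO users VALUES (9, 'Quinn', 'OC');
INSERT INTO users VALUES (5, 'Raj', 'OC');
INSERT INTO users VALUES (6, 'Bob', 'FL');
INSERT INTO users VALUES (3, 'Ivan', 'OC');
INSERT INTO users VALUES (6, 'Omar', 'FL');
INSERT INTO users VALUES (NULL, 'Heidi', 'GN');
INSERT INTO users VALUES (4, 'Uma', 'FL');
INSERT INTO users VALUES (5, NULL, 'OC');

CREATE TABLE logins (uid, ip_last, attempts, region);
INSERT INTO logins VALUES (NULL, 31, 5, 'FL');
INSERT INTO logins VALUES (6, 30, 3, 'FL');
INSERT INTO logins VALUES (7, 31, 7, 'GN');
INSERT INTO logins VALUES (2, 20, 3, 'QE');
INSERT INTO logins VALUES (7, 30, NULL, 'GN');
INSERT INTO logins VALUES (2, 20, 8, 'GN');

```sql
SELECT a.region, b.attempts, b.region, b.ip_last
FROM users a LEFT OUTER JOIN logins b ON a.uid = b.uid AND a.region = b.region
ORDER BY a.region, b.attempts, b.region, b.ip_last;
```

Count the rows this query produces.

LEFT JOIN keeps every row from `users`; unmatched rows get NULL for `logins`'s columns.
Matching on a.uid = b.uid AND a.region = b.region. A NULL in a compared column never satisfies the condition.
- a[0] uid=5, region=QE → no match; kept with NULLs on the b side.
- a[1] uid=9, region=OC → no match; kept with NULLs on the b side.
- a[2] uid=5, region=OC → no match; kept with NULLs on the b side.
- a[3] uid=6, region=FL → 1 match(es) in b → 1 row(s).
- a[4] uid=3, region=OC → no match; kept with NULLs on the b side.
- a[5] uid=6, region=FL → 1 match(es) in b → 1 row(s).
- a[6] uid=NULL, region=GN → no match; kept with NULLs on the b side.
- a[7] uid=4, region=FL → no match; kept with NULLs on the b side.
- a[8] uid=5, region=OC → no match; kept with NULLs on the b side.
Total: 2 matched + 7 padded = 9 rows.

9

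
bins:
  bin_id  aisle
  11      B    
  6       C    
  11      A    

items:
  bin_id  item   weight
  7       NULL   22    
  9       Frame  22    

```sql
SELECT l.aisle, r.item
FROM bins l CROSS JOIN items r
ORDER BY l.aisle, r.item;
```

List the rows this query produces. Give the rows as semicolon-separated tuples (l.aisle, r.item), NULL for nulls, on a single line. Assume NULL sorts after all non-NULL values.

(A, Frame); (A, NULL); (B, Frame); (B, NULL); (C, Frame); (C, NULL)

CROSS JOIN pairs every row of `bins` with every row of `items`: 3 × 2 = 6 rows.
After projecting and ordering:
l.aisle | r.item
A | Frame
A | NULL
B | Frame
B | NULL
C | Frame
C | NULL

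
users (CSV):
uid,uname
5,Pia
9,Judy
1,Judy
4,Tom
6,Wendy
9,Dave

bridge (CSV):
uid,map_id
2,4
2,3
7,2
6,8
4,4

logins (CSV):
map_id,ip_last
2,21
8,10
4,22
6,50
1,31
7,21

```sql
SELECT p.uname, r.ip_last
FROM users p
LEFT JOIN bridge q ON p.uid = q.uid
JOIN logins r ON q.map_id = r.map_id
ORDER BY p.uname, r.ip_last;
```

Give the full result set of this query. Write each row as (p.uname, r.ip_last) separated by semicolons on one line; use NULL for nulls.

Evaluate left to right. First `users p LEFT JOIN bridge q` on uid: 6 row(s).
Then INNER JOIN `logins r` on map_id: keep only rows whose q.map_id appears in r.

(Tom, 22); (Wendy, 10)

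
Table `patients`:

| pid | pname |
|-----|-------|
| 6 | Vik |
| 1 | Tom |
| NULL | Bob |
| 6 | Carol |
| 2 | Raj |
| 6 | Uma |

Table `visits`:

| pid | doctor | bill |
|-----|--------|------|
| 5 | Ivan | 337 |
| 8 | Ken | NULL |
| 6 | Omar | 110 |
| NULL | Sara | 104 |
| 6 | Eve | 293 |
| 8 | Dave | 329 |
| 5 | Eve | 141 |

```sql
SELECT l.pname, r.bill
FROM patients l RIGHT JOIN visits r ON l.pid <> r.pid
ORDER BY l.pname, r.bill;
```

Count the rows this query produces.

25

RIGHT JOIN keeps every row from `visits`; unmatched rows get NULL for `patients`'s columns.
Matching on l.pid <> r.pid. A NULL in a compared column never satisfies the condition.
- l row (pid=6): matches 4 r row(s) → 4 output row(s).
- l row (pid=1): matches 6 r row(s) → 6 output row(s).
- l row (pid=NULL): no match.
- l row (pid=6): matches 4 r row(s) → 4 output row(s).
- l row (pid=2): matches 6 r row(s) → 6 output row(s).
- l row (pid=6): matches 4 r row(s) → 4 output row(s).
- plus 1 unmatched r row(s), each kept with NULL l columns.
Total: 24 matched + 1 padded = 25 rows.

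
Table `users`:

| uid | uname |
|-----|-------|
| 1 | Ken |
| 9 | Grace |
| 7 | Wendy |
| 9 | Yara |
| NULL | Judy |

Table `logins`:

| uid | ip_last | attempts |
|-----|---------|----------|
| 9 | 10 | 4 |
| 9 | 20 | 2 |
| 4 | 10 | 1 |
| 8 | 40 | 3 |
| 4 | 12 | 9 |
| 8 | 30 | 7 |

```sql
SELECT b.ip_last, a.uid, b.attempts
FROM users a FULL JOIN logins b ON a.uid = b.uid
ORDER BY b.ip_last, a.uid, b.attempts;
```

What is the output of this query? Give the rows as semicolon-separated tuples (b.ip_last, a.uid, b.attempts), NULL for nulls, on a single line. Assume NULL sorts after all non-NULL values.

(10, 9, 4); (10, 9, 4); (10, NULL, 1); (12, NULL, 9); (20, 9, 2); (20, 9, 2); (30, NULL, 7); (40, NULL, 3); (NULL, 1, NULL); (NULL, 7, NULL); (NULL, NULL, NULL)

FULL OUTER JOIN keeps every row from both sides; unmatched rows get NULL for the other side's columns.
Matching on a.uid = b.uid. A NULL in a compared column never satisfies the condition.
Matched pairs: 4; unmatched a rows kept: 3; unmatched b rows kept: 4.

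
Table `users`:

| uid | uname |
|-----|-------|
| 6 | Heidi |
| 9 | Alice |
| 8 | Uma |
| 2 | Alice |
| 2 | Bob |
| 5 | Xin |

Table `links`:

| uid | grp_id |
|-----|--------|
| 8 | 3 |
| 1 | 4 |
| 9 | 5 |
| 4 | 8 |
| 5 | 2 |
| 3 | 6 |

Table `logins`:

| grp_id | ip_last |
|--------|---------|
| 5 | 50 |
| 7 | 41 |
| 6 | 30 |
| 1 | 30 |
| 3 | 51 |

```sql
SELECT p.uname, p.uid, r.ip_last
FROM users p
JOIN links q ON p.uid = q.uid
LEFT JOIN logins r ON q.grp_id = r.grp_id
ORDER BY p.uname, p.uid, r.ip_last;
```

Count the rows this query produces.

3

Step 1 — p INNER JOIN q on uid → 3 row(s).
Then LEFT JOIN `logins r` on grp_id: each of those 3 rows is kept; rows whose q.grp_id has no match in r get NULL for r's columns.
Result: 3 row(s).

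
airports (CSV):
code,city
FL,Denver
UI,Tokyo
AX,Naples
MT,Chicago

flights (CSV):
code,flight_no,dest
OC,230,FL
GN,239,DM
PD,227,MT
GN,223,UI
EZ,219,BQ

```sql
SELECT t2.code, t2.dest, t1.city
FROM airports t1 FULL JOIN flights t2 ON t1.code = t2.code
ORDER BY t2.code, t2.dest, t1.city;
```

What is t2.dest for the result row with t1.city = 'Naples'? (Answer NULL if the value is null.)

NULL

FULL OUTER JOIN keeps every row from both sides; unmatched rows get NULL for the other side's columns.
Matching on t1.code = t2.code.
Matched pairs: 0; unmatched t1 rows kept: 4; unmatched t2 rows kept: 5.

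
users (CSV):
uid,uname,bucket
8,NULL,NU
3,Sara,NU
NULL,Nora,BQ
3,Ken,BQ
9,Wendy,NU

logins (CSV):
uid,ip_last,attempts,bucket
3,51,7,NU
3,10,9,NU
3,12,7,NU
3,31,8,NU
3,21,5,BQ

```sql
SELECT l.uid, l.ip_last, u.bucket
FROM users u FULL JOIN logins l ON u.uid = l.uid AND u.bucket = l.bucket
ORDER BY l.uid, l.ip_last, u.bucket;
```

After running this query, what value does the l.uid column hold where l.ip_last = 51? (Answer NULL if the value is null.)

FULL OUTER JOIN keeps every row from both sides; unmatched rows get NULL for the other side's columns.
Matching on u.uid = l.uid AND u.bucket = l.bucket. A NULL in a compared column never satisfies the condition.
- u (uid=8, bucket=NU) has no partner → padded with NULL.
- u (uid=3, bucket=NU) pairs with 4 row(s) of l.
- u (uid=NULL, bucket=BQ) has no partner → padded with NULL.
- u (uid=3, bucket=BQ) pairs with 1 row(s) of l.
- u (uid=9, bucket=NU) has no partner → padded with NULL.

3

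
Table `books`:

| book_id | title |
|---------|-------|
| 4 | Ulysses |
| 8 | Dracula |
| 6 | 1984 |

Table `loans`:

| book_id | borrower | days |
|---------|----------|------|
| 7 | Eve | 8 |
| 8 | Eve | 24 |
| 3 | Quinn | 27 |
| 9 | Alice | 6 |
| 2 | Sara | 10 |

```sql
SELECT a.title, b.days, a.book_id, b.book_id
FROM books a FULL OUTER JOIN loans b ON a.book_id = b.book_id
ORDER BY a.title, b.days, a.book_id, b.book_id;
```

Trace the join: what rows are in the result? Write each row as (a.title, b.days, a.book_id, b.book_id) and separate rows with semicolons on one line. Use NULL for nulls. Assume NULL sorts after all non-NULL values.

FULL OUTER JOIN keeps every row from both sides; unmatched rows get NULL for the other side's columns.
Matching on a.book_id = b.book_id.
- book_id=4: no b row matches, row kept with b columns NULL.
- book_id=8: 1 matching b row(s), so 1 row(s) emitted.
- book_id=6: no b row matches, row kept with b columns NULL.
- 4 b row(s) had no a match → kept, a columns NULL.
After projecting and ordering:
a.title | b.days | a.book_id | b.book_id
1984 | NULL | 6 | NULL
Dracula | 24 | 8 | 8
Ulysses | NULL | 4 | NULL
NULL | 6 | NULL | 9
NULL | 8 | NULL | 7
NULL | 10 | NULL | 2
NULL | 27 | NULL | 3

(1984, NULL, 6, NULL); (Dracula, 24, 8, 8); (Ulysses, NULL, 4, NULL); (NULL, 6, NULL, 9); (NULL, 8, NULL, 7); (NULL, 10, NULL, 2); (NULL, 27, NULL, 3)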